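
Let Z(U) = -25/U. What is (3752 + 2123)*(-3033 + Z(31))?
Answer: -552532000/31 ≈ -1.7824e+7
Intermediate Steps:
(3752 + 2123)*(-3033 + Z(31)) = (3752 + 2123)*(-3033 - 25/31) = 5875*(-3033 - 25*1/31) = 5875*(-3033 - 25/31) = 5875*(-94048/31) = -552532000/31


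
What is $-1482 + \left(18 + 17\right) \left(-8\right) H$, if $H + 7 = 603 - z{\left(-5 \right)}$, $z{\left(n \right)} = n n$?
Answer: $-161362$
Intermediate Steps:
$z{\left(n \right)} = n^{2}$
$H = 571$ ($H = -7 + \left(603 - \left(-5\right)^{2}\right) = -7 + \left(603 - 25\right) = -7 + 578 = 571$)
$-1482 + \left(18 + 17\right) \left(-8\right) H = -1482 + \left(18 + 17\right) \left(-8\right) 571 = -1482 + 35 \left(-8\right) 571 = -1482 - 159880 = -161362$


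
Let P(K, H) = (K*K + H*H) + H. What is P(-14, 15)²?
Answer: 190096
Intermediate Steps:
P(K, H) = H + H² + K² (P(K, H) = (K² + H²) + H = (H² + K²) + H = H + H² + K²)
P(-14, 15)² = (15 + 15² + (-14)²)² = (15 + 225 + 196)² = 436² = 190096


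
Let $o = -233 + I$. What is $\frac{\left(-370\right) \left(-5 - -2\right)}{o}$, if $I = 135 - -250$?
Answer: $\frac{555}{76} \approx 7.3026$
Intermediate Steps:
$I = 385$ ($I = 135 + 250 = 385$)
$o = 152$ ($o = -233 + 385 = 152$)
$\frac{\left(-370\right) \left(-5 - -2\right)}{o} = \frac{\left(-370\right) \left(-5 - -2\right)}{152} = - 370 \left(-5 + 2\right) \frac{1}{152} = \left(-370\right) \left(-3\right) \frac{1}{152} = 1110 \cdot \frac{1}{152} = \frac{555}{76}$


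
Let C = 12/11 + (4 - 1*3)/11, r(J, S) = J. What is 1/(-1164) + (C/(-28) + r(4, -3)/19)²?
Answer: 273773999/9965558064 ≈ 0.027472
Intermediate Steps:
C = 13/11 (C = 12*(1/11) + (4 - 3)*(1/11) = 12/11 + 1*(1/11) = 12/11 + 1/11 = 13/11 ≈ 1.1818)
1/(-1164) + (C/(-28) + r(4, -3)/19)² = 1/(-1164) + ((13/11)/(-28) + 4/19)² = -1/1164 + ((13/11)*(-1/28) + 4*(1/19))² = -1/1164 + (-13/308 + 4/19)² = -1/1164 + (985/5852)² = -1/1164 + 970225/34245904 = 273773999/9965558064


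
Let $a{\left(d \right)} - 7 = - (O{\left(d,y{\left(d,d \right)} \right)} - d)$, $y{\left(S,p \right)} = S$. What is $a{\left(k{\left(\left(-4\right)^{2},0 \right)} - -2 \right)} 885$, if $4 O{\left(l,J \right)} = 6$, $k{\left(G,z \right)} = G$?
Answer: $\frac{41595}{2} \approx 20798.0$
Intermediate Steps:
$O{\left(l,J \right)} = \frac{3}{2}$ ($O{\left(l,J \right)} = \frac{1}{4} \cdot 6 = \frac{3}{2}$)
$a{\left(d \right)} = \frac{11}{2} + d$ ($a{\left(d \right)} = 7 - \left(\frac{3}{2} - d\right) = 7 + \left(- \frac{3}{2} + d\right) = \frac{11}{2} + d$)
$a{\left(k{\left(\left(-4\right)^{2},0 \right)} - -2 \right)} 885 = \left(\frac{11}{2} - \left(-2 - \left(-4\right)^{2}\right)\right) 885 = \left(\frac{11}{2} + \left(16 + 2\right)\right) 885 = \left(\frac{11}{2} + 18\right) 885 = \frac{47}{2} \cdot 885 = \frac{41595}{2}$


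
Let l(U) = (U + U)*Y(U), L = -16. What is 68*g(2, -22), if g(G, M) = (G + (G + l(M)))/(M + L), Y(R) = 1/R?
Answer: -204/19 ≈ -10.737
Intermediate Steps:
Y(R) = 1/R
l(U) = 2 (l(U) = (U + U)/U = (2*U)/U = 2)
g(G, M) = (2 + 2*G)/(-16 + M) (g(G, M) = (G + (G + 2))/(M - 16) = (G + (2 + G))/(-16 + M) = (2 + 2*G)/(-16 + M))
68*g(2, -22) = 68*(2*(1 + 2)/(-16 - 22)) = 68*(2*3/(-38)) = 68*(2*(-1/38)*3) = 68*(-3/19) = -204/19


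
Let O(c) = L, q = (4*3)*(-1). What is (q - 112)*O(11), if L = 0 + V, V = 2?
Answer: -248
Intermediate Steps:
q = -12 (q = 12*(-1) = -12)
L = 2 (L = 0 + 2 = 2)
O(c) = 2
(q - 112)*O(11) = (-12 - 112)*2 = -124*2 = -248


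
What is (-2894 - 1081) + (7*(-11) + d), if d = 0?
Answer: -4052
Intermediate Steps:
(-2894 - 1081) + (7*(-11) + d) = (-2894 - 1081) + (7*(-11) + 0) = -3975 + (-77 + 0) = -3975 - 77 = -4052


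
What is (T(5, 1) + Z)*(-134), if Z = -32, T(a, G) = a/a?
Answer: 4154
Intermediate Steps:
T(a, G) = 1
(T(5, 1) + Z)*(-134) = (1 - 32)*(-134) = -31*(-134) = 4154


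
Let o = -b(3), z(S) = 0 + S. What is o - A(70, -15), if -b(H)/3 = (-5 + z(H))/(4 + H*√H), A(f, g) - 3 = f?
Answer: -779/11 - 18*√3/11 ≈ -73.652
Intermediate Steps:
z(S) = S
A(f, g) = 3 + f
b(H) = -3*(-5 + H)/(4 + H^(3/2)) (b(H) = -3*(-5 + H)/(4 + H*√H) = -3*(-5 + H)/(4 + H^(3/2)))
o = -6/(4 + 3*√3) (o = -3*(5 - 1*3)/(4 + 3^(3/2)) = -3*(5 - 3)/(4 + 3*√3) = -3*2/(4 + 3*√3) = -6/(4 + 3*√3) ≈ -0.65245)
o - A(70, -15) = (24/11 - 18*√3/11) - (3 + 70) = (24/11 - 18*√3/11) - 1*73 = (24/11 - 18*√3/11) - 73 = -779/11 - 18*√3/11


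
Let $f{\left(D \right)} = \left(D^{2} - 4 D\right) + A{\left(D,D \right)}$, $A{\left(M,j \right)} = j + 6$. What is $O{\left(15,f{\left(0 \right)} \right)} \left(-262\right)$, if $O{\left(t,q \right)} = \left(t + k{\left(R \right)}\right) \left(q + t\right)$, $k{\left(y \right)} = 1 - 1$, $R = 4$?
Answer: $-82530$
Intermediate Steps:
$A{\left(M,j \right)} = 6 + j$
$k{\left(y \right)} = 0$
$f{\left(D \right)} = 6 + D^{2} - 3 D$ ($f{\left(D \right)} = \left(D^{2} - 4 D\right) + \left(6 + D\right) = 6 + D^{2} - 3 D$)
$O{\left(t,q \right)} = t \left(q + t\right)$ ($O{\left(t,q \right)} = \left(t + 0\right) \left(q + t\right) = t \left(q + t\right)$)
$O{\left(15,f{\left(0 \right)} \right)} \left(-262\right) = 15 \left(\left(6 + 0^{2} - 0\right) + 15\right) \left(-262\right) = 15 \left(\left(6 + 0 + 0\right) + 15\right) \left(-262\right) = 15 \left(6 + 15\right) \left(-262\right) = 15 \cdot 21 \left(-262\right) = 315 \left(-262\right) = -82530$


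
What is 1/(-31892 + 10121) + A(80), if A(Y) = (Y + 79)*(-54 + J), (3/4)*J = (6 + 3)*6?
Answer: 62308601/21771 ≈ 2862.0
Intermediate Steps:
J = 72 (J = 4*((6 + 3)*6)/3 = 4*(9*6)/3 = (4/3)*54 = 72)
A(Y) = 1422 + 18*Y (A(Y) = (Y + 79)*(-54 + 72) = (79 + Y)*18 = 1422 + 18*Y)
1/(-31892 + 10121) + A(80) = 1/(-31892 + 10121) + (1422 + 18*80) = 1/(-21771) + (1422 + 1440) = -1/21771 + 2862 = 62308601/21771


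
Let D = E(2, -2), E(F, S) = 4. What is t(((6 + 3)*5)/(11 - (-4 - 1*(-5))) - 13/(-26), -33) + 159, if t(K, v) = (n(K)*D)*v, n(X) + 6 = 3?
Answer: 555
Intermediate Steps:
D = 4
n(X) = -3 (n(X) = -6 + 3 = -3)
t(K, v) = -12*v (t(K, v) = (-3*4)*v = -12*v)
t(((6 + 3)*5)/(11 - (-4 - 1*(-5))) - 13/(-26), -33) + 159 = -12*(-33) + 159 = 396 + 159 = 555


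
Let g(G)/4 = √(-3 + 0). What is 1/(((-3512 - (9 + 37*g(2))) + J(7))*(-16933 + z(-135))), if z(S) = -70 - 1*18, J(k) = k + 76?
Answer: 573/33717341446 - 37*I*√3/50576012169 ≈ 1.6994e-8 - 1.2671e-9*I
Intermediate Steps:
g(G) = 4*I*√3 (g(G) = 4*√(-3 + 0) = 4*√(-3) = 4*(I*√3) = 4*I*√3)
J(k) = 76 + k
z(S) = -88 (z(S) = -70 - 18 = -88)
1/(((-3512 - (9 + 37*g(2))) + J(7))*(-16933 + z(-135))) = 1/(((-3512 - (9 + 37*(4*I*√3))) + (76 + 7))*(-16933 - 88)) = 1/(((-3512 - (9 + 148*I*√3)) + 83)*(-17021)) = 1/(((-3512 + (-9 - 148*I*√3)) + 83)*(-17021)) = 1/(((-3521 - 148*I*√3) + 83)*(-17021)) = 1/((-3438 - 148*I*√3)*(-17021)) = 1/(58518198 + 2519108*I*√3)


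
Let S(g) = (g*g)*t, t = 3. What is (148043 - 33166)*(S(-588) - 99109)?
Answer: 107768755871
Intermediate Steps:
S(g) = 3*g² (S(g) = (g*g)*3 = g²*3 = 3*g²)
(148043 - 33166)*(S(-588) - 99109) = (148043 - 33166)*(3*(-588)² - 99109) = 114877*(3*345744 - 99109) = 114877*(1037232 - 99109) = 114877*938123 = 107768755871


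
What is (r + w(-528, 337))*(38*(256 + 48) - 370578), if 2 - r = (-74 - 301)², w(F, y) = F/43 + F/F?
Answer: 2171128595124/43 ≈ 5.0491e+10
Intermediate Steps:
w(F, y) = 1 + F/43 (w(F, y) = F*(1/43) + 1 = F/43 + 1 = 1 + F/43)
r = -140623 (r = 2 - (-74 - 301)² = 2 - 1*(-375)² = 2 - 1*140625 = 2 - 140625 = -140623)
(r + w(-528, 337))*(38*(256 + 48) - 370578) = (-140623 + (1 + (1/43)*(-528)))*(38*(256 + 48) - 370578) = (-140623 + (1 - 528/43))*(38*304 - 370578) = (-140623 - 485/43)*(11552 - 370578) = -6047274/43*(-359026) = 2171128595124/43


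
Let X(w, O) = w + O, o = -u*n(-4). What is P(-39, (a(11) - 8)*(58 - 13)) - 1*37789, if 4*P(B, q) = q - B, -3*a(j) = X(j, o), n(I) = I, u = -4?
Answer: -75701/2 ≈ -37851.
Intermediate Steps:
o = -16 (o = -(-4)*(-4) = -1*16 = -16)
X(w, O) = O + w
a(j) = 16/3 - j/3 (a(j) = -(-16 + j)/3 = 16/3 - j/3)
P(B, q) = -B/4 + q/4 (P(B, q) = (q - B)/4 = -B/4 + q/4)
P(-39, (a(11) - 8)*(58 - 13)) - 1*37789 = (-1/4*(-39) + (((16/3 - 1/3*11) - 8)*(58 - 13))/4) - 1*37789 = (39/4 + (((16/3 - 11/3) - 8)*45)/4) - 37789 = (39/4 + ((5/3 - 8)*45)/4) - 37789 = (39/4 + (-19/3*45)/4) - 37789 = (39/4 + (1/4)*(-285)) - 37789 = (39/4 - 285/4) - 37789 = -123/2 - 37789 = -75701/2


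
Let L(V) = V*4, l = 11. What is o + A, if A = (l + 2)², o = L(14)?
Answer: 225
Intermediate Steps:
L(V) = 4*V
o = 56 (o = 4*14 = 56)
A = 169 (A = (11 + 2)² = 13² = 169)
o + A = 56 + 169 = 225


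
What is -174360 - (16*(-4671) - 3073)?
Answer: -96551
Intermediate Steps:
-174360 - (16*(-4671) - 3073) = -174360 - (-74736 - 3073) = -174360 - 1*(-77809) = -174360 + 77809 = -96551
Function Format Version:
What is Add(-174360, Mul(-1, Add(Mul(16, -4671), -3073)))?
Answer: -96551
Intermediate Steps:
Add(-174360, Mul(-1, Add(Mul(16, -4671), -3073))) = Add(-174360, Mul(-1, Add(-74736, -3073))) = Add(-174360, Mul(-1, -77809)) = Add(-174360, 77809) = -96551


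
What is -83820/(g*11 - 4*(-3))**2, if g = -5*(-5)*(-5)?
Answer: -83820/1857769 ≈ -0.045119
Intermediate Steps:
g = -125 (g = 25*(-5) = -125)
-83820/(g*11 - 4*(-3))**2 = -83820/(-125*11 - 4*(-3))**2 = -83820/(-1375 + 12)**2 = -83820/((-1363)**2) = -83820/1857769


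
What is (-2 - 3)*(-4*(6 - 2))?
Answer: 80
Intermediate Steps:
(-2 - 3)*(-4*(6 - 2)) = -(-20)*4 = -5*(-16) = 80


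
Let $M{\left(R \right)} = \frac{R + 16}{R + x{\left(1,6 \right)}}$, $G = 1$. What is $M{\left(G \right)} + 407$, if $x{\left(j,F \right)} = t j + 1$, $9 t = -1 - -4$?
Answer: $\frac{2900}{7} \approx 414.29$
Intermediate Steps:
$t = \frac{1}{3}$ ($t = \frac{-1 - -4}{9} = \frac{-1 + 4}{9} = \frac{1}{9} \cdot 3 = \frac{1}{3} \approx 0.33333$)
$x{\left(j,F \right)} = 1 + \frac{j}{3}$ ($x{\left(j,F \right)} = \frac{j}{3} + 1 = 1 + \frac{j}{3}$)
$M{\left(R \right)} = \frac{16 + R}{\frac{4}{3} + R}$ ($M{\left(R \right)} = \frac{R + 16}{R + \left(1 + \frac{1}{3} \cdot 1\right)} = \frac{16 + R}{R + \left(1 + \frac{1}{3}\right)} = \frac{16 + R}{R + \frac{4}{3}} = \frac{16 + R}{\frac{4}{3} + R}$)
$M{\left(G \right)} + 407 = \frac{3 \left(16 + 1\right)}{4 + 3 \cdot 1} + 407 = 3 \frac{1}{4 + 3} \cdot 17 + 407 = 3 \cdot \frac{1}{7} \cdot 17 + 407 = \frac{51}{7} + 407 = \frac{2900}{7}$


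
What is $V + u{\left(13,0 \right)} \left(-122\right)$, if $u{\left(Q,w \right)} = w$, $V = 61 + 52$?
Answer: $113$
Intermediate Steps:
$V = 113$
$V + u{\left(13,0 \right)} \left(-122\right) = 113 + 0 \left(-122\right) = 113 + 0 = 113$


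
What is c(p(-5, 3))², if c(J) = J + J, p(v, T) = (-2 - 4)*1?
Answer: 144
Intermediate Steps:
p(v, T) = -6 (p(v, T) = -6*1 = -6)
c(J) = 2*J
c(p(-5, 3))² = (2*(-6))² = (-12)² = 144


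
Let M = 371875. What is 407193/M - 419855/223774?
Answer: -65014371743/83215956250 ≈ -0.78127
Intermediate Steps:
407193/M - 419855/223774 = 407193/371875 - 419855/223774 = -65014371743/83215956250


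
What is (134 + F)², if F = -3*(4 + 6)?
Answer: 10816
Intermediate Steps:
F = -30 (F = -3*10 = -30)
(134 + F)² = (134 - 30)² = 104² = 10816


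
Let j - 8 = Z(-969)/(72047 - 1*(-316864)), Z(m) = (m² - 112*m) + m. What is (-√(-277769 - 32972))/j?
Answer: -6823*I*√310741/72944 ≈ -52.142*I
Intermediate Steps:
Z(m) = m² - 111*m
j = 72944/6823 (j = 8 + (-969*(-111 - 969))/(72047 - 1*(-316864)) = 8 + (-969*(-1080))/(72047 + 316864) = 8 + 1046520/388911 = 8 + 1046520*(1/388911) = 8 + 18360/6823 = 72944/6823 ≈ 10.691)
(-√(-277769 - 32972))/j = (-√(-277769 - 32972))/(72944/6823) = -√(-310741)*(6823/72944) = -I*√310741*(6823/72944) = -6823*I*√310741/72944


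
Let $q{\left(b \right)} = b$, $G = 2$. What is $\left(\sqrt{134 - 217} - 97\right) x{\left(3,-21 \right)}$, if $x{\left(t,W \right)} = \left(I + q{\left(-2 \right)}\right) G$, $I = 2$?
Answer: $0$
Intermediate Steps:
$x{\left(t,W \right)} = 0$ ($x{\left(t,W \right)} = \left(2 - 2\right) 2 = 0 \cdot 2 = 0$)
$\left(\sqrt{134 - 217} - 97\right) x{\left(3,-21 \right)} = \left(\sqrt{134 - 217} - 97\right) 0 = \left(\sqrt{-83} - 97\right) 0 = \left(i \sqrt{83} - 97\right) 0 = \left(-97 + i \sqrt{83}\right) 0 = 0$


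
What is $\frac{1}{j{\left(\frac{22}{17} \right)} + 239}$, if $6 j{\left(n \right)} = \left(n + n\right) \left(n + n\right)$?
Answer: $\frac{867}{208181} \approx 0.0041646$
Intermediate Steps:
$j{\left(n \right)} = \frac{2 n^{2}}{3}$ ($j{\left(n \right)} = \frac{\left(n + n\right) \left(n + n\right)}{6} = \frac{2 n 2 n}{6} = \frac{4 n^{2}}{6} = \frac{2 n^{2}}{3}$)
$\frac{1}{j{\left(\frac{22}{17} \right)} + 239} = \frac{1}{\frac{2 \left(\frac{22}{17}\right)^{2}}{3} + 239} = \frac{1}{\frac{2}{3} \cdot \frac{484}{289} + 239} = \frac{1}{\frac{968}{867} + 239} = \frac{1}{\frac{208181}{867}} = \frac{867}{208181}$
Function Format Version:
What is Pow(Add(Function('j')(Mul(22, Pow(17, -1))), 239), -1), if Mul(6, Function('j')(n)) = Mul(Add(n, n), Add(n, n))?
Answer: Rational(867, 208181) ≈ 0.0041646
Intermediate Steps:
Function('j')(n) = Mul(Rational(2, 3), Pow(n, 2)) (Function('j')(n) = Mul(Rational(1, 6), Mul(Add(n, n), Add(n, n))) = Mul(Rational(1, 6), Mul(Mul(2, n), Mul(2, n))) = Mul(Rational(1, 6), Mul(4, Pow(n, 2))) = Mul(Rational(2, 3), Pow(n, 2)))
Pow(Add(Function('j')(Mul(22, Pow(17, -1))), 239), -1) = Pow(Add(Mul(Rational(2, 3), Pow(Mul(22, Pow(17, -1)), 2)), 239), -1) = Pow(Add(Mul(Rational(2, 3), Pow(Mul(22, Rational(1, 17)), 2)), 239), -1) = Pow(Add(Mul(Rational(2, 3), Pow(Rational(22, 17), 2)), 239), -1) = Pow(Add(Mul(Rational(2, 3), Rational(484, 289)), 239), -1) = Pow(Add(Rational(968, 867), 239), -1) = Pow(Rational(208181, 867), -1) = Rational(867, 208181)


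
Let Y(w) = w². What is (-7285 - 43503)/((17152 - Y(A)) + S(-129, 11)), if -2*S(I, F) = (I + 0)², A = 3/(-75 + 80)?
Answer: -2539400/441557 ≈ -5.7510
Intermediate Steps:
A = ⅗ (A = 3/5 = 3*(⅕) = ⅗ ≈ 0.60000)
S(I, F) = -I²/2 (S(I, F) = -(I + 0)²/2 = -I²/2)
(-7285 - 43503)/((17152 - Y(A)) + S(-129, 11)) = (-7285 - 43503)/((17152 - (⅗)²) - ½*(-129)²) = -50788/((17152 - 1*9/25) - ½*16641) = -50788/((17152 - 9/25) - 16641/2) = -50788/(428791/25 - 16641/2) = -50788/441557/50 = -50788*50/441557 = -2539400/441557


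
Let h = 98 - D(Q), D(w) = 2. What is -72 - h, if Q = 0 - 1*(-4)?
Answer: -168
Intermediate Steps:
Q = 4 (Q = 0 + 4 = 4)
h = 96 (h = 98 - 1*2 = 98 - 2 = 96)
-72 - h = -72 - 1*96 = -72 - 96 = -168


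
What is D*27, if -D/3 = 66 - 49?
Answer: -1377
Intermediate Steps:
D = -51 (D = -3*(66 - 49) = -3*17 = -51)
D*27 = -51*27 = -1377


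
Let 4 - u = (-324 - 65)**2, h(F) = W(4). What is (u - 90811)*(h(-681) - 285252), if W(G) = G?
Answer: 69066527744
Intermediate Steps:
h(F) = 4
u = -151317 (u = 4 - (-324 - 65)**2 = 4 - 1*(-389)**2 = 4 - 1*151321 = 4 - 151321 = -151317)
(u - 90811)*(h(-681) - 285252) = (-151317 - 90811)*(4 - 285252) = -242128*(-285248) = 69066527744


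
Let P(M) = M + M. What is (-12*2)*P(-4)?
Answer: 192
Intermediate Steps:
P(M) = 2*M
(-12*2)*P(-4) = (-12*2)*(2*(-4)) = -24*(-8) = 192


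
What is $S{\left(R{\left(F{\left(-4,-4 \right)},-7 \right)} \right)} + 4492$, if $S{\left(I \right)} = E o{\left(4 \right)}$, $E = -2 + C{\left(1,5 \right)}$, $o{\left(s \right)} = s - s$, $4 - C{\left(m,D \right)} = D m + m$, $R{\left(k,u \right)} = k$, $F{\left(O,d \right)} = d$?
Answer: $4492$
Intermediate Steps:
$C{\left(m,D \right)} = 4 - m - D m$ ($C{\left(m,D \right)} = 4 - \left(D m + m\right) = 4 - \left(m + D m\right) = 4 - m - D m$)
$o{\left(s \right)} = 0$
$E = -4$ ($E = -2 - \left(-3 + 5\right) = -2 - 2 = -4$)
$S{\left(I \right)} = 0$ ($S{\left(I \right)} = \left(-4\right) 0 = 0$)
$S{\left(R{\left(F{\left(-4,-4 \right)},-7 \right)} \right)} + 4492 = 0 + 4492 = 4492$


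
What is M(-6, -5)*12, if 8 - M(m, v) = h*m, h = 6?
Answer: 528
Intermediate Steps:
M(m, v) = 8 - 6*m
M(-6, -5)*12 = (8 - 6*(-6))*12 = (8 + 36)*12 = 44*12 = 528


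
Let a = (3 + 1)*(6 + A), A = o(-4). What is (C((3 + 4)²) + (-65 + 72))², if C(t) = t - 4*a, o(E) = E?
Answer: 576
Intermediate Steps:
A = -4
a = 8 (a = (3 + 1)*(6 - 4) = 4*2 = 8)
C(t) = -32 + t (C(t) = t - 4*8 = t - 32 = -32 + t)
(C((3 + 4)²) + (-65 + 72))² = ((-32 + (3 + 4)²) + (-65 + 72))² = ((-32 + 7²) + 7)² = ((-32 + 49) + 7)² = (17 + 7)² = 24² = 576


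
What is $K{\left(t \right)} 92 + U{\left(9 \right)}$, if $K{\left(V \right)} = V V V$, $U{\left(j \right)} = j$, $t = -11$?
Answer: $-122443$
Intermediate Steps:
$K{\left(V \right)} = V^{3}$ ($K{\left(V \right)} = V^{2} V = V^{3}$)
$K{\left(t \right)} 92 + U{\left(9 \right)} = \left(-11\right)^{3} \cdot 92 + 9 = \left(-1331\right) 92 + 9 = -122452 + 9 = -122443$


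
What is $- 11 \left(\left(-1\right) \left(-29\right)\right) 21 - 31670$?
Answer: $-38369$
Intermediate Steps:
$- 11 \left(\left(-1\right) \left(-29\right)\right) 21 - 31670 = \left(-11\right) 29 \cdot 21 - 31670 = \left(-319\right) 21 - 31670 = -6699 - 31670 = -38369$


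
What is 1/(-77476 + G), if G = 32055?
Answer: -1/45421 ≈ -2.2016e-5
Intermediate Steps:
1/(-77476 + G) = 1/(-77476 + 32055) = 1/(-45421) = -1/45421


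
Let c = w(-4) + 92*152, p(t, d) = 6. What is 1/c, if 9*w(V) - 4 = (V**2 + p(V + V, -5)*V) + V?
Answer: 9/125848 ≈ 7.1515e-5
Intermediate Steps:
w(V) = 4/9 + V**2/9 + 7*V/9 (w(V) = 4/9 + ((V**2 + 6*V) + V)/9 = 4/9 + (V**2 + 7*V)/9 = 4/9 + (V**2/9 + 7*V/9) = 4/9 + V**2/9 + 7*V/9)
c = 125848/9 (c = (4/9 + (1/9)*(-4)**2 + (7/9)*(-4)) + 92*152 = (4/9 + (1/9)*16 - 28/9) + 13984 = (4/9 + 16/9 - 28/9) + 13984 = -8/9 + 13984 = 125848/9 ≈ 13983.)
1/c = 1/(125848/9) = 9/125848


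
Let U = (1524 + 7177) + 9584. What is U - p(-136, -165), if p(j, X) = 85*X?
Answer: 32310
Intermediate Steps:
U = 18285 (U = 8701 + 9584 = 18285)
U - p(-136, -165) = 18285 - 85*(-165) = 18285 - 1*(-14025) = 18285 + 14025 = 32310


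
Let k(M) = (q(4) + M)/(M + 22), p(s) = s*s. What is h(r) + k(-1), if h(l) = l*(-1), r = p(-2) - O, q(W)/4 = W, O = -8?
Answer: -79/7 ≈ -11.286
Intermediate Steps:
q(W) = 4*W
p(s) = s²
k(M) = (16 + M)/(22 + M) (k(M) = (4*4 + M)/(M + 22) = (16 + M)/(22 + M))
r = 12 (r = (-2)² - 1*(-8) = 4 + 8 = 12)
h(l) = -l
h(r) + k(-1) = -1*12 + (16 - 1)/(22 - 1) = -12 + 15/21 = -12 + (1/21)*15 = -12 + 5/7 = -79/7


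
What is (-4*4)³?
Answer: -4096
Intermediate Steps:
(-4*4)³ = (-16)³ = -4096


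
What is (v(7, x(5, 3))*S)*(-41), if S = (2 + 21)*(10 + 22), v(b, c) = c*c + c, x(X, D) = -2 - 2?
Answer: -362112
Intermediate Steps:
x(X, D) = -4
v(b, c) = c + c**2 (v(b, c) = c**2 + c = c + c**2)
S = 736 (S = 23*32 = 736)
(v(7, x(5, 3))*S)*(-41) = (-4*(1 - 4)*736)*(-41) = (-4*(-3)*736)*(-41) = (12*736)*(-41) = 8832*(-41) = -362112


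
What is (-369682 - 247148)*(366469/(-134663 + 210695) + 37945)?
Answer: -296633619888745/12672 ≈ -2.3409e+10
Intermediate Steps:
(-369682 - 247148)*(366469/(-134663 + 210695) + 37945) = -616830*(366469/76032 + 37945) = -616830*2885400709/76032 = -296633619888745/12672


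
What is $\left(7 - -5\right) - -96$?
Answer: $108$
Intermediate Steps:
$\left(7 - -5\right) - -96 = \left(7 + 5\right) + 96 = 12 + 96 = 108$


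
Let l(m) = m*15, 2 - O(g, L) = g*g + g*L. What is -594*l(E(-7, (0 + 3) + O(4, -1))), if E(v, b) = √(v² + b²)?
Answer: -62370*√2 ≈ -88205.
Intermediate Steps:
O(g, L) = 2 - g² - L*g (O(g, L) = 2 - (g*g + g*L) = 2 - (g² + L*g) = 2 + (-g² - L*g) = 2 - g² - L*g)
E(v, b) = √(b² + v²)
l(m) = 15*m
-594*l(E(-7, (0 + 3) + O(4, -1))) = -8910*√(((0 + 3) + (2 - 1*4² - 1*(-1)*4))² + (-7)²) = -8910*√((3 + (2 - 1*16 + 4))² + 49) = -8910*√((3 + (2 - 16 + 4))² + 49) = -8910*√((3 - 10)² + 49) = -8910*√((-7)² + 49) = -8910*√(49 + 49) = -8910*√98 = -8910*7*√2 = -62370*√2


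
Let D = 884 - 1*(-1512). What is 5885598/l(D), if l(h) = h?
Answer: 2942799/1198 ≈ 2456.4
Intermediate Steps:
D = 2396 (D = 884 + 1512 = 2396)
5885598/l(D) = 5885598/2396 = 5885598*(1/2396) = 2942799/1198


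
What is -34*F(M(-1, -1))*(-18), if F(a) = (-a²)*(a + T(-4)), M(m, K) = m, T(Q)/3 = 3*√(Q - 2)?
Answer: 612 - 5508*I*√6 ≈ 612.0 - 13492.0*I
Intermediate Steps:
T(Q) = 9*√(-2 + Q) (T(Q) = 3*(3*√(Q - 2)) = 3*(3*√(-2 + Q)) = 9*√(-2 + Q))
F(a) = -a²*(a + 9*I*√6) (F(a) = (-a²)*(a + 9*√(-2 - 4)) = (-a²)*(a + 9*√(-6)) = (-a²)*(a + 9*(I*√6)) = (-a²)*(a + 9*I*√6) = -a²*(a + 9*I*√6))
-34*F(M(-1, -1))*(-18) = -34*(-1)²*(-1*(-1) - 9*I*√6)*(-18) = -34*(1 - 9*I*√6)*(-18) = (-34 + 306*I*√6)*(-18) = 612 - 5508*I*√6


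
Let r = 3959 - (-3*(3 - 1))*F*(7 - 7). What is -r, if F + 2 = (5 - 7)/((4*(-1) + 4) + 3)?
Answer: -3959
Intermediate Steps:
F = -8/3 (F = -2 + (5 - 7)/((4*(-1) + 4) + 3) = -2 - 2/((-4 + 4) + 3) = -2 - 2/(0 + 3) = -2 - 2/3 = -2 - 2*⅓ = -2 - ⅔ = -8/3 ≈ -2.6667)
r = 3959 (r = 3959 - -3*(3 - 1)*(-8/3)*(7 - 7) = 3959 - -3*2*(-8/3)*0 = 3959 - (-6*(-8/3))*0 = 3959 - 16*0 = 3959 - 1*0 = 3959 + 0 = 3959)
-r = -1*3959 = -3959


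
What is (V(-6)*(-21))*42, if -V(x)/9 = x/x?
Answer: 7938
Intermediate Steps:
V(x) = -9 (V(x) = -9*x/x = -9*1 = -9)
(V(-6)*(-21))*42 = -9*(-21)*42 = 189*42 = 7938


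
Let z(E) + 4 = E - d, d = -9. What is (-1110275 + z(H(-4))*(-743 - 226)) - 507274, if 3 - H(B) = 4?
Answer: -1621425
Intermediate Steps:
H(B) = -1 (H(B) = 3 - 1*4 = 3 - 4 = -1)
z(E) = 5 + E (z(E) = -4 + (E - 1*(-9)) = -4 + (E + 9) = -4 + (9 + E) = 5 + E)
(-1110275 + z(H(-4))*(-743 - 226)) - 507274 = (-1110275 + (5 - 1)*(-743 - 226)) - 507274 = (-1110275 + 4*(-969)) - 507274 = (-1110275 - 3876) - 507274 = -1114151 - 507274 = -1621425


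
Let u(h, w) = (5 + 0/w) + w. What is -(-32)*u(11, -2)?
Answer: 96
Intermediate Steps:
u(h, w) = 5 + w (u(h, w) = (5 + 0) + w = 5 + w)
-(-32)*u(11, -2) = -(-32)*(5 - 2) = -(-32)*3 = -4*(-24) = 96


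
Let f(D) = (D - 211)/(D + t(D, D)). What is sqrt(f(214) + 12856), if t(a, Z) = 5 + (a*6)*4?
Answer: sqrt(40962110385)/1785 ≈ 113.38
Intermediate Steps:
t(a, Z) = 5 + 24*a (t(a, Z) = 5 + (6*a)*4 = 5 + 24*a)
f(D) = (-211 + D)/(5 + 25*D) (f(D) = (D - 211)/(D + (5 + 24*D)) = (-211 + D)/(5 + 25*D))
sqrt(f(214) + 12856) = sqrt((-211 + 214)/(5*(1 + 5*214)) + 12856) = sqrt((1/5)*3/(1 + 1070) + 12856) = sqrt((1/5)*3/1071 + 12856) = sqrt((1/5)*(1/1071)*3 + 12856) = sqrt(1/1785 + 12856) = sqrt(22947961/1785) = sqrt(40962110385)/1785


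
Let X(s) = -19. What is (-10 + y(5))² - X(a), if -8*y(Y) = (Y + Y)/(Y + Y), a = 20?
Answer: 7777/64 ≈ 121.52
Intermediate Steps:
y(Y) = -⅛ (y(Y) = -(Y + Y)/(8*(Y + Y)) = -2*Y/(8*(2*Y)) = -2*Y*1/(2*Y)/8 = -⅛*1 = -⅛)
(-10 + y(5))² - X(a) = (-10 - ⅛)² - 1*(-19) = (-81/8)² + 19 = 6561/64 + 19 = 7777/64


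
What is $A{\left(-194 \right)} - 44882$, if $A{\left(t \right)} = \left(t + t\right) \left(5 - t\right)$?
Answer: $-122094$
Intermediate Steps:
$A{\left(t \right)} = 2 t \left(5 - t\right)$
$A{\left(-194 \right)} - 44882 = 2 \left(-194\right) \left(5 - -194\right) - 44882 = 2 \left(-194\right) \left(5 + 194\right) - 44882 = 2 \left(-194\right) 199 - 44882 = -77212 - 44882 = -122094$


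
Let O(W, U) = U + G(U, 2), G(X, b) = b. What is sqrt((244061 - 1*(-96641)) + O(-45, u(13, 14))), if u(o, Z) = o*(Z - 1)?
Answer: 13*sqrt(2017) ≈ 583.84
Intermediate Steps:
u(o, Z) = o*(-1 + Z)
O(W, U) = 2 + U (O(W, U) = U + 2 = 2 + U)
sqrt((244061 - 1*(-96641)) + O(-45, u(13, 14))) = sqrt((244061 - 1*(-96641)) + (2 + 13*(-1 + 14))) = sqrt((244061 + 96641) + (2 + 13*13)) = sqrt(340702 + (2 + 169)) = sqrt(340702 + 171) = sqrt(340873) = 13*sqrt(2017)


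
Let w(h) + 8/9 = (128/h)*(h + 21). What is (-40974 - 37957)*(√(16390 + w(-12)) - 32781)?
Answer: 2587437111 - 78931*√146638/3 ≈ 2.5774e+9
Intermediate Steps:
w(h) = -8/9 + 128*(21 + h)/h (w(h) = -8/9 + (128/h)*(h + 21) = -8/9 + (128/h)*(21 + h) = -8/9 + 128*(21 + h)/h)
(-40974 - 37957)*(√(16390 + w(-12)) - 32781) = (-40974 - 37957)*(√(16390 + (1144/9 + 2688/(-12))) - 32781) = -78931*(√(16390 + (1144/9 + 2688*(-1/12))) - 32781) = -78931*(√(16390 + (1144/9 - 224)) - 32781) = -78931*(√(16390 - 872/9) - 32781) = -78931*(√(146638/9) - 32781) = -78931*(√146638/3 - 32781) = -78931*(-32781 + √146638/3) = 2587437111 - 78931*√146638/3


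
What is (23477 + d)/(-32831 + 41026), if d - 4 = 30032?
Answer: 53513/8195 ≈ 6.5300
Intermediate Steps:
d = 30036 (d = 4 + 30032 = 30036)
(23477 + d)/(-32831 + 41026) = (23477 + 30036)/(-32831 + 41026) = 53513/8195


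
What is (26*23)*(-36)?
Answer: -21528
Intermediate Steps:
(26*23)*(-36) = 598*(-36) = -21528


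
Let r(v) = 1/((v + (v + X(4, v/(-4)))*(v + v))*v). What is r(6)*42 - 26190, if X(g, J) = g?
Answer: -471419/18 ≈ -26190.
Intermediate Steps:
r(v) = 1/(v*(v + 2*v*(4 + v))) (r(v) = 1/((v + (v + 4)*(v + v))*v) = 1/((v + (4 + v)*(2*v))*v) = 1/((v + 2*v*(4 + v))*v) = 1/(v*(v + 2*v*(4 + v))))
r(6)*42 - 26190 = (1/(6²*(9 + 2*6)))*42 - 26190 = (1/(36*(9 + 12)))*42 - 26190 = ((1/36)/21)*42 - 26190 = ((1/36)*(1/21))*42 - 26190 = (1/756)*42 - 26190 = 1/18 - 26190 = -471419/18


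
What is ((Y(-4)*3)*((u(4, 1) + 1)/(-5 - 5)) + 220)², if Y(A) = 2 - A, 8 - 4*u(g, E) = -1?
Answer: 18344089/400 ≈ 45860.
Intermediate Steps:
u(g, E) = 9/4 (u(g, E) = 2 - ¼*(-1) = 2 + ¼ = 9/4)
((Y(-4)*3)*((u(4, 1) + 1)/(-5 - 5)) + 220)² = (((2 - 1*(-4))*3)*((9/4 + 1)/(-5 - 5)) + 220)² = (((2 + 4)*3)*((13/4)/(-10)) + 220)² = ((6*3)*((13/4)*(-⅒)) + 220)² = (18*(-13/40) + 220)² = (-117/20 + 220)² = (4283/20)² = 18344089/400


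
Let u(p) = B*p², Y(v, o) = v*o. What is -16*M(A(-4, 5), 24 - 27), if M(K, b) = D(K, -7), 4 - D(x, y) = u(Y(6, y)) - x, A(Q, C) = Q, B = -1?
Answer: -28224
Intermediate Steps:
Y(v, o) = o*v
u(p) = -p²
D(x, y) = 4 + x + 36*y² (D(x, y) = 4 - (-(y*6)² - x) = 4 - (-(6*y)² - x) = 4 - (-36*y² - x) = 4 - (-x - 36*y²) = 4 + (x + 36*y²) = 4 + x + 36*y²)
M(K, b) = 1768 + K (M(K, b) = 4 + K + 36*(-7)² = 4 + K + 36*49 = 4 + K + 1764 = 1768 + K)
-16*M(A(-4, 5), 24 - 27) = -16*(1768 - 4) = -16*1764 = -28224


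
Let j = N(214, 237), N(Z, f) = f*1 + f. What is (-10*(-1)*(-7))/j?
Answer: -35/237 ≈ -0.14768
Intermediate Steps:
N(Z, f) = 2*f (N(Z, f) = f + f = 2*f)
j = 474 (j = 2*237 = 474)
(-10*(-1)*(-7))/j = (-10*(-1)*(-7))/474 = (10*(-7))*(1/474) = -70*1/474 = -35/237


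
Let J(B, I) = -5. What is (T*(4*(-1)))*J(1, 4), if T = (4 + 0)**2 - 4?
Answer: 240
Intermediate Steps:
T = 12 (T = 4**2 - 4 = 16 - 4 = 12)
(T*(4*(-1)))*J(1, 4) = (12*(4*(-1)))*(-5) = (12*(-4))*(-5) = -48*(-5) = 240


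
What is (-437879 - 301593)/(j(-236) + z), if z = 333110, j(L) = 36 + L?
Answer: -369736/166455 ≈ -2.2212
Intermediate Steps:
(-437879 - 301593)/(j(-236) + z) = (-437879 - 301593)/((36 - 236) + 333110) = -739472/(-200 + 333110) = -739472/332910 = -739472*1/332910 = -369736/166455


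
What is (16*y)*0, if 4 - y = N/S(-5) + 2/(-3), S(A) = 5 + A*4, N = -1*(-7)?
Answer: 0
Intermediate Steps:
N = 7
S(A) = 5 + 4*A
y = 77/15 (y = 4 - (7/(5 + 4*(-5)) + 2/(-3)) = 4 - (7/(5 - 20) + 2*(-1/3)) = 4 - (7/(-15) - 2/3) = 4 - (7*(-1/15) - 2/3) = 4 - (-7/15 - 2/3) = 4 - 1*(-17/15) = 4 + 17/15 = 77/15 ≈ 5.1333)
(16*y)*0 = (16*(77/15))*0 = (1232/15)*0 = 0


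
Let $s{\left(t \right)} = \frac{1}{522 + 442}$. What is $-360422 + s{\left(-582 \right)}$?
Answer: $- \frac{347446807}{964} \approx -3.6042 \cdot 10^{5}$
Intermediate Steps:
$s{\left(t \right)} = \frac{1}{964}$
$-360422 + s{\left(-582 \right)} = -360422 + \frac{1}{964} = - \frac{347446807}{964}$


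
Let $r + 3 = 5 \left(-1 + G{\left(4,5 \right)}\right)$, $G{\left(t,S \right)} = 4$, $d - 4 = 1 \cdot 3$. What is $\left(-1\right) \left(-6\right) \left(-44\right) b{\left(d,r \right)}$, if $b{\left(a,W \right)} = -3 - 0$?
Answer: $792$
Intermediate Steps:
$d = 7$ ($d = 4 + 1 \cdot 3 = 4 + 3 = 7$)
$r = 12$ ($r = -3 + 5 \left(-1 + 4\right) = -3 + 5 \cdot 3 = -3 + 15 = 12$)
$b{\left(a,W \right)} = -3$ ($b{\left(a,W \right)} = -3 + 0 = -3$)
$\left(-1\right) \left(-6\right) \left(-44\right) b{\left(d,r \right)} = \left(-1\right) \left(-6\right) \left(-44\right) \left(-3\right) = 6 \left(-44\right) \left(-3\right) = \left(-264\right) \left(-3\right) = 792$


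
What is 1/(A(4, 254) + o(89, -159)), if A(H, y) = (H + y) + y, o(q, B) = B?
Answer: 1/353 ≈ 0.0028329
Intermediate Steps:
A(H, y) = H + 2*y
1/(A(4, 254) + o(89, -159)) = 1/((4 + 2*254) - 159) = 1/((4 + 508) - 159) = 1/(512 - 159) = 1/353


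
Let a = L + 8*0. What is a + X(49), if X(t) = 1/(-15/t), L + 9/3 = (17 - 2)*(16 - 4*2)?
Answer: 1706/15 ≈ 113.73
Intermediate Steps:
L = 117 (L = -3 + (17 - 2)*(16 - 4*2) = -3 + 15*(16 - 8) = -3 + 15*8 = -3 + 120 = 117)
X(t) = -t/15
a = 117 (a = 117 + 8*0 = 117 + 0 = 117)
a + X(49) = 117 - 1/15*49 = 117 - 49/15 = 1706/15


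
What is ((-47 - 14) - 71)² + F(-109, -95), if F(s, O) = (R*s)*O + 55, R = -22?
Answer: -210331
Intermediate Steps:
F(s, O) = 55 - 22*O*s (F(s, O) = (-22*s)*O + 55 = -22*O*s + 55 = 55 - 22*O*s)
((-47 - 14) - 71)² + F(-109, -95) = ((-47 - 14) - 71)² + (55 - 22*(-95)*(-109)) = (-61 - 71)² + (55 - 227810) = (-132)² - 227755 = 17424 - 227755 = -210331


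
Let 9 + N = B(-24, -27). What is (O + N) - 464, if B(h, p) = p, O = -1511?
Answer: -2011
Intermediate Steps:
N = -36 (N = -9 - 27 = -36)
(O + N) - 464 = (-1511 - 36) - 464 = -1547 - 464 = -2011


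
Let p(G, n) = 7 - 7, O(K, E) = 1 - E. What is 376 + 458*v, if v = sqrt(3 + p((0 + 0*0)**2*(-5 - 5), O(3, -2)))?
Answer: 376 + 458*sqrt(3) ≈ 1169.3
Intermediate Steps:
p(G, n) = 0
v = sqrt(3) (v = sqrt(3 + 0) = sqrt(3) ≈ 1.7320)
376 + 458*v = 376 + 458*sqrt(3)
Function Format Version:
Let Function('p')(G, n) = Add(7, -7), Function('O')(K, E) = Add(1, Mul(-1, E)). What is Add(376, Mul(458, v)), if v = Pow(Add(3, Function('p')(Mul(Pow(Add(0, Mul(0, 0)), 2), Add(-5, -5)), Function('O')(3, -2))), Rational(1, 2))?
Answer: Add(376, Mul(458, Pow(3, Rational(1, 2)))) ≈ 1169.3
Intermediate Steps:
Function('p')(G, n) = 0
v = Pow(3, Rational(1, 2)) (v = Pow(Add(3, 0), Rational(1, 2)) = Pow(3, Rational(1, 2)) ≈ 1.7320)
Add(376, Mul(458, v)) = Add(376, Mul(458, Pow(3, Rational(1, 2))))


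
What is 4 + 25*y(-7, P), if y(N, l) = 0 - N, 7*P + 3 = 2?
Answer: 179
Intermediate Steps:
P = -⅐ (P = -3/7 + (⅐)*2 = -3/7 + 2/7 = -⅐ ≈ -0.14286)
y(N, l) = -N
4 + 25*y(-7, P) = 4 + 25*(-1*(-7)) = 4 + 25*7 = 4 + 175 = 179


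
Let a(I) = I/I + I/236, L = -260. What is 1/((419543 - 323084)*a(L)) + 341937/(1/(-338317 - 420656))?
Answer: -150198788302006613/578754 ≈ -2.5952e+11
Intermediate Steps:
a(I) = 1 + I/236 (a(I) = 1 + I*(1/236) = 1 + I/236)
1/((419543 - 323084)*a(L)) + 341937/(1/(-338317 - 420656)) = 1/((419543 - 323084)*(1 + (1/236)*(-260))) + 341937/(1/(-338317 - 420656)) = 1/(96459*(1 - 65/59)) + 341937/(1/(-758973)) = 1/(96459*(-6/59)) + 341937/(-1/758973) = (1/96459)*(-59/6) + 341937*(-758973) = -59/578754 - 259520950701 = -150198788302006613/578754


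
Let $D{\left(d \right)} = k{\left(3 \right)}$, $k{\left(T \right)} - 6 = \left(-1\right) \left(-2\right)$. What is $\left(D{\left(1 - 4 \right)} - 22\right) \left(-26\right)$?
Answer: $364$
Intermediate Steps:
$k{\left(T \right)} = 8$ ($k{\left(T \right)} = 6 - -2 = 6 + 2 = 8$)
$D{\left(d \right)} = 8$
$\left(D{\left(1 - 4 \right)} - 22\right) \left(-26\right) = \left(8 - 22\right) \left(-26\right) = \left(-14\right) \left(-26\right) = 364$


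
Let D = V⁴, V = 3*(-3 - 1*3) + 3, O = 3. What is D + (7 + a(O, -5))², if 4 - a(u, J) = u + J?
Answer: 50794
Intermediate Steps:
a(u, J) = 4 - J - u (a(u, J) = 4 - (u + J) = 4 - (J + u) = 4 + (-J - u) = 4 - J - u)
V = -15 (V = 3*(-3 - 3) + 3 = 3*(-6) + 3 = -18 + 3 = -15)
D = 50625 (D = (-15)⁴ = 50625)
D + (7 + a(O, -5))² = 50625 + (7 + (4 - 1*(-5) - 1*3))² = 50625 + (7 + (4 + 5 - 3))² = 50625 + (7 + 6)² = 50625 + 13² = 50625 + 169 = 50794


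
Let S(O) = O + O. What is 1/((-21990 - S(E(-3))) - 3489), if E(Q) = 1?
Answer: -1/25481 ≈ -3.9245e-5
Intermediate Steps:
S(O) = 2*O
1/((-21990 - S(E(-3))) - 3489) = 1/((-21990 - 2) - 3489) = 1/(-21992 - 3489) = 1/(-25481) = -1/25481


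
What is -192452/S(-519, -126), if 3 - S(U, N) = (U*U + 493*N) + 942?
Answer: 7402/8007 ≈ 0.92444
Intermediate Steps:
S(U, N) = -939 - U² - 493*N (S(U, N) = 3 - ((U*U + 493*N) + 942) = 3 - ((U² + 493*N) + 942) = 3 - (942 + U² + 493*N) = 3 + (-942 - U² - 493*N) = -939 - U² - 493*N)
-192452/S(-519, -126) = -192452/(-939 - 1*(-519)² - 493*(-126)) = -192452/(-939 - 1*269361 + 62118) = -192452/(-939 - 269361 + 62118) = -192452/(-208182) = -192452*(-1/208182) = 7402/8007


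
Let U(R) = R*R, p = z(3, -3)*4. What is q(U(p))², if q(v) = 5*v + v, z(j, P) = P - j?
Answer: 11943936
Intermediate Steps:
p = -24 (p = (-3 - 1*3)*4 = (-3 - 3)*4 = -6*4 = -24)
U(R) = R²
q(v) = 6*v
q(U(p))² = (6*(-24)²)² = (6*576)² = 3456² = 11943936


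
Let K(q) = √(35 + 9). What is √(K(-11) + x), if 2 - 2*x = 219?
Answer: √(-434 + 8*√11)/2 ≈ 10.093*I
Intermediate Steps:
x = -217/2 (x = 1 - ½*219 = 1 - 219/2 = -217/2 ≈ -108.50)
K(q) = 2*√11 (K(q) = √44 = 2*√11)
√(K(-11) + x) = √(2*√11 - 217/2) = √(-217/2 + 2*√11)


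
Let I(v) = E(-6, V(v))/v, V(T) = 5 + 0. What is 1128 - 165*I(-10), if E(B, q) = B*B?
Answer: 1722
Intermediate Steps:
V(T) = 5
E(B, q) = B**2
I(v) = 36/v (I(v) = (-6)**2/v = 36/v)
1128 - 165*I(-10) = 1128 - 5940/(-10) = 1128 - 5940*(-1)/10 = 1128 - 165*(-18/5) = 1128 + 594 = 1722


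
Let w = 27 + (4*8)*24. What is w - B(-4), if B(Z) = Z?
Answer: 799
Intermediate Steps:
w = 795 (w = 27 + 32*24 = 27 + 768 = 795)
w - B(-4) = 795 - 1*(-4) = 795 + 4 = 799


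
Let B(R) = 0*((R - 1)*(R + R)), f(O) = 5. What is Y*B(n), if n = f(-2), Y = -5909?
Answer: 0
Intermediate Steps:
n = 5
B(R) = 0 (B(R) = 0*((-1 + R)*(2*R)) = 0*(2*R*(-1 + R)) = 0)
Y*B(n) = -5909*0 = 0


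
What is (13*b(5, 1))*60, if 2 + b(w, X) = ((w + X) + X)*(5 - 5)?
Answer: -1560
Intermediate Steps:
b(w, X) = -2 (b(w, X) = -2 + ((w + X) + X)*(5 - 5) = -2 + ((X + w) + X)*0 = -2 + (w + 2*X)*0 = -2 + 0 = -2)
(13*b(5, 1))*60 = (13*(-2))*60 = -26*60 = -1560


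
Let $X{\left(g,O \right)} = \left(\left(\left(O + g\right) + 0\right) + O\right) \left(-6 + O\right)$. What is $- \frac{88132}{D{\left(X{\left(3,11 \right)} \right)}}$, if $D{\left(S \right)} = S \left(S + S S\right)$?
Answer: $- \frac{44066}{984375} \approx -0.044765$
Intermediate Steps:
$X{\left(g,O \right)} = \left(-6 + O\right) \left(g + 2 O\right)$ ($X{\left(g,O \right)} = \left(\left(O + g\right) + O\right) \left(-6 + O\right) = \left(g + 2 O\right) \left(-6 + O\right) = \left(-6 + O\right) \left(g + 2 O\right)$)
$D{\left(S \right)} = S \left(S + S^{2}\right)$
$- \frac{88132}{D{\left(X{\left(3,11 \right)} \right)}} = - \frac{88132}{\left(\left(-12\right) 11 - 18 + 2 \cdot 11^{2} + 11 \cdot 3\right)^{2} \left(1 + \left(\left(-12\right) 11 - 18 + 2 \cdot 11^{2} + 11 \cdot 3\right)\right)} = - \frac{88132}{\left(-132 - 18 + 2 \cdot 121 + 33\right)^{2} \left(1 + \left(-132 - 18 + 2 \cdot 121 + 33\right)\right)} = - \frac{88132}{\left(-132 - 18 + 242 + 33\right)^{2} \left(1 + \left(-132 - 18 + 242 + 33\right)\right)} = - \frac{88132}{125^{2} \left(1 + 125\right)} = - \frac{88132}{15625 \cdot 126} = - \frac{88132}{1968750} = \left(-88132\right) \frac{1}{1968750} = - \frac{44066}{984375}$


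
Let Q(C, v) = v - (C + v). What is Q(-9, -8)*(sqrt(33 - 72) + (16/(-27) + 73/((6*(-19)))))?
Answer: -1265/114 + 9*I*sqrt(39) ≈ -11.096 + 56.205*I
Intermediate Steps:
Q(C, v) = -C (Q(C, v) = v + (-C - v) = -C)
Q(-9, -8)*(sqrt(33 - 72) + (16/(-27) + 73/((6*(-19))))) = (-1*(-9))*(sqrt(33 - 72) + (16/(-27) + 73/((6*(-19))))) = 9*(sqrt(-39) + (16*(-1/27) + 73/(-114))) = 9*(I*sqrt(39) + (-16/27 + 73*(-1/114))) = 9*(I*sqrt(39) + (-16/27 - 73/114)) = 9*(I*sqrt(39) - 1265/1026) = 9*(-1265/1026 + I*sqrt(39)) = -1265/114 + 9*I*sqrt(39)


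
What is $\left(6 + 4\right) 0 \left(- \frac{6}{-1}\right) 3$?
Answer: $0$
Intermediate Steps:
$\left(6 + 4\right) 0 \left(- \frac{6}{-1}\right) 3 = 10 \cdot 0 \left(\left(-6\right) \left(-1\right)\right) 3 = 10 \cdot 0 \cdot 6 \cdot 3 = 10 \cdot 0 \cdot 3 = 0 \cdot 3 = 0$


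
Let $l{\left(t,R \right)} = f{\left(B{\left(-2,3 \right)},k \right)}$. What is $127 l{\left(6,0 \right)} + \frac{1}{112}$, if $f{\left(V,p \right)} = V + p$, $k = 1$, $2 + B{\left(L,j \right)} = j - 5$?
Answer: $- \frac{42671}{112} \approx -380.99$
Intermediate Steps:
$B{\left(L,j \right)} = -7 + j$ ($B{\left(L,j \right)} = -2 + \left(j - 5\right) = -2 + \left(-5 + j\right) = -7 + j$)
$l{\left(t,R \right)} = -3$ ($l{\left(t,R \right)} = \left(-7 + 3\right) + 1 = -4 + 1 = -3$)
$127 l{\left(6,0 \right)} + \frac{1}{112} = 127 \left(-3\right) + \frac{1}{112} = -381 + \frac{1}{112} = - \frac{42671}{112}$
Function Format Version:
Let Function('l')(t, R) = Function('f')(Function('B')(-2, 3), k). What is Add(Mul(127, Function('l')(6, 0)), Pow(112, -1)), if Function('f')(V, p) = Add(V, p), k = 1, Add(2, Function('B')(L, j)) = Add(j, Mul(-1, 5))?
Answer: Rational(-42671, 112) ≈ -380.99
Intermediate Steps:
Function('B')(L, j) = Add(-7, j) (Function('B')(L, j) = Add(-2, Add(j, Mul(-1, 5))) = Add(-2, Add(j, -5)) = Add(-2, Add(-5, j)) = Add(-7, j))
Function('l')(t, R) = -3 (Function('l')(t, R) = Add(Add(-7, 3), 1) = Add(-4, 1) = -3)
Add(Mul(127, Function('l')(6, 0)), Pow(112, -1)) = Add(Mul(127, -3), Pow(112, -1)) = Add(-381, Rational(1, 112)) = Rational(-42671, 112)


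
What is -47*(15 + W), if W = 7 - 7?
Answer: -705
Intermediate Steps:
W = 0
-47*(15 + W) = -47*(15 + 0) = -47*15 = -705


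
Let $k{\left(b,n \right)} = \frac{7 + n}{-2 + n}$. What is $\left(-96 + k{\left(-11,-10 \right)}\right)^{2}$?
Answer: $\frac{146689}{16} \approx 9168.1$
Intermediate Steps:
$k{\left(b,n \right)} = \frac{7 + n}{-2 + n}$
$\left(-96 + k{\left(-11,-10 \right)}\right)^{2} = \left(-96 + \frac{7 - 10}{-2 - 10}\right)^{2} = \left(-96 + \frac{1}{-12} \left(-3\right)\right)^{2} = \left(-96 - - \frac{1}{4}\right)^{2} = \left(-96 + \frac{1}{4}\right)^{2} = \left(- \frac{383}{4}\right)^{2} = \frac{146689}{16}$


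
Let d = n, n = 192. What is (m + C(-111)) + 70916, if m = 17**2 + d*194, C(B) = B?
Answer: 108342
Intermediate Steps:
d = 192
m = 37537 (m = 17**2 + 192*194 = 289 + 37248 = 37537)
(m + C(-111)) + 70916 = (37537 - 111) + 70916 = 37426 + 70916 = 108342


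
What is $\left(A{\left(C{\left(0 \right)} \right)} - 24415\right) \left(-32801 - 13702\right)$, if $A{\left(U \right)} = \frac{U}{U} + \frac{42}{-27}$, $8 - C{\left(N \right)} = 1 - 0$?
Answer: $1135396580$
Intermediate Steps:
$C{\left(N \right)} = 7$ ($C{\left(N \right)} = 8 - \left(1 - 0\right) = 8 - \left(1 + 0\right) = 8 - 1 = 7$)
$A{\left(U \right)} = - \frac{5}{9}$ ($A{\left(U \right)} = 1 + 42 \left(- \frac{1}{27}\right) = 1 - \frac{14}{9} = - \frac{5}{9}$)
$\left(A{\left(C{\left(0 \right)} \right)} - 24415\right) \left(-32801 - 13702\right) = \left(- \frac{5}{9} - 24415\right) \left(-32801 - 13702\right) = \left(- \frac{219740}{9}\right) \left(-46503\right) = 1135396580$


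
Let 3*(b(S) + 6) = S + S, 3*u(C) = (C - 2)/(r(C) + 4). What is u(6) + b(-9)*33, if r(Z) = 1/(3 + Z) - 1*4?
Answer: -384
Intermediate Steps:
r(Z) = -4 + 1/(3 + Z) (r(Z) = 1/(3 + Z) - 4 = -4 + 1/(3 + Z))
u(C) = (-2 + C)/(3*(4 + (-11 - 4*C)/(3 + C))) (u(C) = ((C - 2)/((-11 - 4*C)/(3 + C) + 4))/3 = ((-2 + C)/(4 + (-11 - 4*C)/(3 + C)))/3 = (-2 + C)/(3*(4 + (-11 - 4*C)/(3 + C))))
b(S) = -6 + 2*S/3 (b(S) = -6 + (S + S)/3 = -6 + (2*S)/3 = -6 + 2*S/3)
u(6) + b(-9)*33 = (-2 + 6)*(3 + 6)/3 + (-6 + (⅔)*(-9))*33 = (⅓)*4*9 + (-6 - 6)*33 = 12 - 12*33 = 12 - 396 = -384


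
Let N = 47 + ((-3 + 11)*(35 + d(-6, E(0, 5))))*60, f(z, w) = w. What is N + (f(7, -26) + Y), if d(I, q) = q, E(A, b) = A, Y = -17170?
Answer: -349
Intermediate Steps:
N = 16847 (N = 47 + ((-3 + 11)*(35 + 0))*60 = 47 + (8*35)*60 = 47 + 280*60 = 47 + 16800 = 16847)
N + (f(7, -26) + Y) = 16847 + (-26 - 17170) = 16847 - 17196 = -349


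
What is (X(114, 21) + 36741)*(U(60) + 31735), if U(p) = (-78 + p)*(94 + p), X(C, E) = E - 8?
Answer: 1064506102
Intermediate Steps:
X(C, E) = -8 + E
(X(114, 21) + 36741)*(U(60) + 31735) = ((-8 + 21) + 36741)*((-7332 + 60² + 16*60) + 31735) = (13 + 36741)*((-7332 + 3600 + 960) + 31735) = 36754*(-2772 + 31735) = 36754*28963 = 1064506102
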